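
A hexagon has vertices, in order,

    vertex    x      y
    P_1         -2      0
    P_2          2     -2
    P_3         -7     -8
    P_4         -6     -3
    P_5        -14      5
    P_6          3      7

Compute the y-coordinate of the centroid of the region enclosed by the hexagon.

271/224

Apply the surveyor's formula. First the cross-terms c_i = x_i·y_{i+1} − x_{i+1}·y_i:
  4, -30, -27, -72, -113, 14  ⇒  2A = -224, A = -112.
Then Σ (y_i + y_{i+1})·c_i = -813, so ȳ = -813 / (6·(-112)) = 271/224.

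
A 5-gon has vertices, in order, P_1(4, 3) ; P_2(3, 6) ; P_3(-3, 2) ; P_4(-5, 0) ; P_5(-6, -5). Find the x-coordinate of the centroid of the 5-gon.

-127/114

Apply the surveyor's formula. First the cross-terms c_i = x_i·y_{i+1} − x_{i+1}·y_i:
  15, 24, 10, 25, 2  ⇒  2A = 76, A = 38.
Then Σ (x_i + x_{i+1})·c_i = -254, so x̄ = -254 / (6·38) = -127/114.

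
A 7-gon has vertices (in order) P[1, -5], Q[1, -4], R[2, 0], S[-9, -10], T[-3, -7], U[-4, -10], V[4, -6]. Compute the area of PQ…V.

Apply the surveyor's formula: 2A = Σ (x_i·y_{i+1} − x_{i+1}·y_i), indices taken mod 7.
P→Q: (1)(-4) − (1)(-5) = 1
Q→R: (1)(0) − (2)(-4) = 8
R→S: (2)(-10) − (-9)(0) = -20
S→T: (-9)(-7) − (-3)(-10) = 33
T→U: (-3)(-10) − (-4)(-7) = 2
U→V: (-4)(-6) − (4)(-10) = 64
V→P: (4)(-5) − (1)(-6) = -14
Σ = 74
Area = |Σ|/2 = 37.

37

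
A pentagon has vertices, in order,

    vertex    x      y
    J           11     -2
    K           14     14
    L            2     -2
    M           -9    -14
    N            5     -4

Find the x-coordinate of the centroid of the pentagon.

Apply the shoelace (surveyor's) formula. First the cross-terms c_i = x_i·y_{i+1} − x_{i+1}·y_i:
  182, -56, -46, 106, 34  ⇒  2A = 220, A = 110.
Then Σ (x_i + x_{i+1})·c_i = 4096, so x̄ = 4096 / (6·110) = 1024/165.

1024/165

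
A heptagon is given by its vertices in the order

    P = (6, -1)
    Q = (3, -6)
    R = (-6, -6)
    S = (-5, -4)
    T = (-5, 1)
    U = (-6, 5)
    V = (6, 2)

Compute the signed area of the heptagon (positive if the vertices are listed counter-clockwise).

Apply Gauss's area formula: 2A = Σ (x_i·y_{i+1} − x_{i+1}·y_i), indices taken mod 7.
P→Q: (6)(-6) − (3)(-1) = -33
Q→R: (3)(-6) − (-6)(-6) = -54
R→S: (-6)(-4) − (-5)(-6) = -6
S→T: (-5)(1) − (-5)(-4) = -25
T→U: (-5)(5) − (-6)(1) = -19
U→V: (-6)(2) − (6)(5) = -42
V→P: (6)(-1) − (6)(2) = -18
Σ = -197
Signed area = Σ/2 = -98.5 (negative ⇒ clockwise traversal).

-98.5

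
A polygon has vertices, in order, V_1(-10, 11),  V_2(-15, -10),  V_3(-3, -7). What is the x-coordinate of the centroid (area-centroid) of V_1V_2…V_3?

-28/3

Apply the shoelace formula. First the cross-terms c_i = x_i·y_{i+1} − x_{i+1}·y_i:
  265, 75, -103  ⇒  2A = 237, A = 118.5.
Then Σ (x_i + x_{i+1})·c_i = -6636, so x̄ = -6636 / (6·118.5) = -28/3.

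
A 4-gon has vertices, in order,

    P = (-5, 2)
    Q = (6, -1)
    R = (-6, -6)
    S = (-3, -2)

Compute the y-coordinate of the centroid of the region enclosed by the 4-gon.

Apply the shoelace formula. First the cross-terms c_i = x_i·y_{i+1} − x_{i+1}·y_i:
  -7, -42, -6, -16  ⇒  2A = -71, A = -35.5.
Then Σ (y_i + y_{i+1})·c_i = 335, so ȳ = 335 / (6·(-35.5)) = -335/213.

-335/213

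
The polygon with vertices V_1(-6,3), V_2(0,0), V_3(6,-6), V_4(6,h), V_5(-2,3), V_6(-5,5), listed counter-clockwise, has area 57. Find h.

Write out the shoelace sum; only the two edges meeting at V_4 involve h:
2·Area = [(6·h − 6·(-6)) + (6·3 − (-2)·h)] + 20
       = 8·h + 74 = 114
⇒ h = 5.

5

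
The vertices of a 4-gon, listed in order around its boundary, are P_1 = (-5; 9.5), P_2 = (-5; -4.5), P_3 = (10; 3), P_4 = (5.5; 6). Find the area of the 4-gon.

112.875

Cross-terms: 70, 30, 43.5, 82.25  ⇒  Σ = 225.75
Area = |Σ|/2 = 112.875.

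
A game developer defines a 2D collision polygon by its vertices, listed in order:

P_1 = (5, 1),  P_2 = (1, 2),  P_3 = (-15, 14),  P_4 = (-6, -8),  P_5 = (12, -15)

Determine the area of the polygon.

Apply the shoelace formula: 2A = Σ (x_i·y_{i+1} − x_{i+1}·y_i), indices taken mod 5.
Σ = (9) + (44) + (204) + (186) + (87) = 530
Area = |Σ|/2 = 265.

265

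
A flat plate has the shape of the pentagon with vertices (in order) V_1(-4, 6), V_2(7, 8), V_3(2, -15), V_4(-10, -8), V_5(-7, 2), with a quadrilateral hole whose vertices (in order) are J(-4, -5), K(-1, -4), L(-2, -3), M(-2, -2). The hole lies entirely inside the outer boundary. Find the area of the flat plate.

232.5

Outer boundary:
Cross-terms: -74, -121, -166, -76, -34  ⇒  Σ = -471
Area = |Σ|/2 = 235.5.
Hole:
Apply the surveyor's formula: 2A = Σ (x_i·y_{i+1} − x_{i+1}·y_i), indices taken mod 4.
Σ = (11) + (-5) + (-2) + (2) = 6
Area = |Σ|/2 = 3.
Net area = 235.5 − 3 = 232.5.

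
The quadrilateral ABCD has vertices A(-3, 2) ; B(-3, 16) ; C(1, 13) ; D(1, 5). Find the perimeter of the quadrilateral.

32

|AB| = √((0)² + (14)²) = √196 = 14
|BC| = √((4)² + (-3)²) = √25 = 5
|CD| = √((0)² + (-8)²) = √64 = 8
|DA| = √((-4)² + (-3)²) = √25 = 5
Perimeter = 14 + 5 + 8 + 5 = 32.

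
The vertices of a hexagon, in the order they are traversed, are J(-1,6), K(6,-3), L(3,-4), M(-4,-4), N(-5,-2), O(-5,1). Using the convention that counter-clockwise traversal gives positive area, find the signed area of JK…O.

Σ = (-33) + (-15) + (-28) + (-12) + (-15) + (-29) = -132
Signed area = Σ/2 = -66 (negative ⇒ clockwise traversal).

-66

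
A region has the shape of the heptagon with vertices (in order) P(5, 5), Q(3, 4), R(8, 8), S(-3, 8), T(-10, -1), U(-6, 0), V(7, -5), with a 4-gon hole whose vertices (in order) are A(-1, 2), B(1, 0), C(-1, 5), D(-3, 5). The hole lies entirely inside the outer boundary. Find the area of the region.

Outer boundary:
P→Q: (5)(4) − (3)(5) = 5
Q→R: (3)(8) − (8)(4) = -8
R→S: (8)(8) − (-3)(8) = 88
S→T: (-3)(-1) − (-10)(8) = 83
T→U: (-10)(0) − (-6)(-1) = -6
U→V: (-6)(-5) − (7)(0) = 30
V→P: (7)(5) − (5)(-5) = 60
Σ = 252
Area = |Σ|/2 = 126.
Hole:
Apply the shoelace formula: 2A = Σ (x_i·y_{i+1} − x_{i+1}·y_i), indices taken mod 4.
Cross-terms: -2, 5, 10, -1  ⇒  Σ = 12
Area = |Σ|/2 = 6.
Net area = 126 − 6 = 120.

120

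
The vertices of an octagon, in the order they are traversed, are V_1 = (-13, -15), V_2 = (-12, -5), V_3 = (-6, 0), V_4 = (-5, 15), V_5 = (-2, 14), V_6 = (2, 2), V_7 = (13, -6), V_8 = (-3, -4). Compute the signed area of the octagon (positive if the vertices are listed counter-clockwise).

-211

Apply the shoelace formula: 2A = Σ (x_i·y_{i+1} − x_{i+1}·y_i), indices taken mod 8.
Σ = (-115) + (-30) + (-90) + (-40) + (-32) + (-38) + (-70) + (-7) = -422
Signed area = Σ/2 = -211 (negative ⇒ clockwise traversal).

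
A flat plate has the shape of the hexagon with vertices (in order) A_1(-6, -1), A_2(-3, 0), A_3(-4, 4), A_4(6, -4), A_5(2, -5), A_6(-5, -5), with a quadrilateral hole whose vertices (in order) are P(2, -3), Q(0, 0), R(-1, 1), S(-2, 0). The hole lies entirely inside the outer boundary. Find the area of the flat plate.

48.5

Outer boundary:
Apply the shoelace (surveyor's) formula: 2A = Σ (x_i·y_{i+1} − x_{i+1}·y_i), indices taken mod 6.
Σ = (-3) + (-12) + (-8) + (-22) + (-35) + (-25) = -105
Area = |Σ|/2 = 52.5.
Hole:
P→Q: (2)(0) − (0)(-3) = 0
Q→R: (0)(1) − (-1)(0) = 0
R→S: (-1)(0) − (-2)(1) = 2
S→P: (-2)(-3) − (2)(0) = 6
Σ = 8
Area = |Σ|/2 = 4.
Net area = 52.5 − 4 = 48.5.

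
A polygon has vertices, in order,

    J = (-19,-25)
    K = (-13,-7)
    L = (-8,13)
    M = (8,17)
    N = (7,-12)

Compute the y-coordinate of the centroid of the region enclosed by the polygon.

Apply Gauss's area formula. First the cross-terms c_i = x_i·y_{i+1} − x_{i+1}·y_i:
  -192, -225, -240, -215, -403  ⇒  2A = -1275, A = -637.5.
Then Σ (y_i + y_{i+1})·c_i = 11430, so ȳ = 11430 / (6·(-637.5)) = -254/85.

-254/85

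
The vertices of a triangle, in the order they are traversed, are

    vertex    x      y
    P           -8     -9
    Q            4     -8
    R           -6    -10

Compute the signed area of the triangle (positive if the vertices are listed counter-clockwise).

Apply the shoelace (surveyor's) formula: 2A = Σ (x_i·y_{i+1} − x_{i+1}·y_i), indices taken mod 3.
Cross-terms: 100, -88, -26  ⇒  Σ = -14
Signed area = Σ/2 = -7 (negative ⇒ clockwise traversal).

-7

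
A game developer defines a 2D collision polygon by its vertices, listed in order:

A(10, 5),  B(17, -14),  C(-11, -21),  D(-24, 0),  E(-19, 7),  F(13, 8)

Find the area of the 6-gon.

Apply the shoelace formula: 2A = Σ (x_i·y_{i+1} − x_{i+1}·y_i), indices taken mod 6.
Cross-terms: -225, -511, -504, -168, -243, -15  ⇒  Σ = -1666
Area = |Σ|/2 = 833.

833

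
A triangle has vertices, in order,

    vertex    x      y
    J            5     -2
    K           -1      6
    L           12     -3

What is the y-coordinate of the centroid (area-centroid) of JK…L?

Apply Gauss's area formula. First the cross-terms c_i = x_i·y_{i+1} − x_{i+1}·y_i:
  28, -69, -9  ⇒  2A = -50, A = -25.
Then Σ (y_i + y_{i+1})·c_i = -50, so ȳ = -50 / (6·(-25)) = 1/3.

1/3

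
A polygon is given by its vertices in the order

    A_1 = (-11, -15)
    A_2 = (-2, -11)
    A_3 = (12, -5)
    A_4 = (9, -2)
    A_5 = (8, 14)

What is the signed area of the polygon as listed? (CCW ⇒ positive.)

215

Σ = (91) + (142) + (21) + (142) + (34) = 430
Signed area = Σ/2 = 215 (positive ⇒ counter-clockwise traversal).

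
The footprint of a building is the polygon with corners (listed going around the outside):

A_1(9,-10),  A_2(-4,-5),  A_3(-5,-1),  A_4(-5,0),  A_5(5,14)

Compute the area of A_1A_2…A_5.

Σ = (-85) + (-21) + (-5) + (-70) + (-176) = -357
Area = |Σ|/2 = 178.5.

178.5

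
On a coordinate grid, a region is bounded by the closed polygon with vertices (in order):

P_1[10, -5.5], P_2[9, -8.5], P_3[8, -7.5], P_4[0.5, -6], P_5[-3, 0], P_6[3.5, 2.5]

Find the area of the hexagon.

74.5

P_1→P_2: (10)(-8.5) − (9)(-5.5) = -35.5
P_2→P_3: (9)(-7.5) − (8)(-8.5) = 0.5
P_3→P_4: (8)(-6) − (0.5)(-7.5) = -44.25
P_4→P_5: (0.5)(0) − (-3)(-6) = -18
P_5→P_6: (-3)(2.5) − (3.5)(0) = -7.5
P_6→P_1: (3.5)(-5.5) − (10)(2.5) = -44.25
Σ = -149
Area = |Σ|/2 = 74.5.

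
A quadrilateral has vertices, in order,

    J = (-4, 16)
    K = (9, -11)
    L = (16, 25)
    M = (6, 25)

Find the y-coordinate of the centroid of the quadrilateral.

950/83

Apply the shoelace (surveyor's) formula. First the cross-terms c_i = x_i·y_{i+1} − x_{i+1}·y_i:
  -100, 401, 250, 196  ⇒  2A = 747, A = 373.5.
Then Σ (y_i + y_{i+1})·c_i = 25650, so ȳ = 25650 / (6·373.5) = 950/83.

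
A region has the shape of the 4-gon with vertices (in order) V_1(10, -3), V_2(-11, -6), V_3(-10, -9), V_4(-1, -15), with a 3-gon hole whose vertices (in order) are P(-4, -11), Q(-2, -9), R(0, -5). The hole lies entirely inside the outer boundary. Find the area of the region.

118

Outer boundary:
Σ = (-93) + (39) + (141) + (153) = 240
Area = |Σ|/2 = 120.
Hole:
P→Q: (-4)(-9) − (-2)(-11) = 14
Q→R: (-2)(-5) − (0)(-9) = 10
R→P: (0)(-11) − (-4)(-5) = -20
Σ = 4
Area = |Σ|/2 = 2.
Net area = 120 − 2 = 118.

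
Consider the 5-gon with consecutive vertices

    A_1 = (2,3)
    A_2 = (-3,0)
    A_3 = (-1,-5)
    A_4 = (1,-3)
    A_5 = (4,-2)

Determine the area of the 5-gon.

Apply the shoelace (surveyor's) formula: 2A = Σ (x_i·y_{i+1} − x_{i+1}·y_i), indices taken mod 5.
Σ = (9) + (15) + (8) + (10) + (16) = 58
Area = |Σ|/2 = 29.

29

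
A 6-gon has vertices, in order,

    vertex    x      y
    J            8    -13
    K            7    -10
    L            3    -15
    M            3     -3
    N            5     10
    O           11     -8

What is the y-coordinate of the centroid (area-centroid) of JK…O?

Apply the shoelace formula. First the cross-terms c_i = x_i·y_{i+1} − x_{i+1}·y_i:
  11, -75, 36, 45, -150, -79  ⇒  2A = -212, A = -106.
Then Σ (y_i + y_{i+1})·c_i = 2648, so ȳ = 2648 / (6·(-106)) = -662/159.

-662/159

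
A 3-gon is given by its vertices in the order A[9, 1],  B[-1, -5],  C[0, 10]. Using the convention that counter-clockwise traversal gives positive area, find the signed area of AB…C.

-72

Apply Gauss's area formula: 2A = Σ (x_i·y_{i+1} − x_{i+1}·y_i), indices taken mod 3.
Σ = (-44) + (-10) + (-90) = -144
Signed area = Σ/2 = -72 (negative ⇒ clockwise traversal).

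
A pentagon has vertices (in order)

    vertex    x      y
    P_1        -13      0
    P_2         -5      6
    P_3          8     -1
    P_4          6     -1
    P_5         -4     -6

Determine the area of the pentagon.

120.5

P_1→P_2: (-13)(6) − (-5)(0) = -78
P_2→P_3: (-5)(-1) − (8)(6) = -43
P_3→P_4: (8)(-1) − (6)(-1) = -2
P_4→P_5: (6)(-6) − (-4)(-1) = -40
P_5→P_1: (-4)(0) − (-13)(-6) = -78
Σ = -241
Area = |Σ|/2 = 120.5.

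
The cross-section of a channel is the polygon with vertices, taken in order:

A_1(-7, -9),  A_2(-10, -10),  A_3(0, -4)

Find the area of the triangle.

4

Apply Gauss's area formula: 2A = Σ (x_i·y_{i+1} − x_{i+1}·y_i), indices taken mod 3.
Σ = (-20) + (40) + (-28) = -8
Area = |Σ|/2 = 4.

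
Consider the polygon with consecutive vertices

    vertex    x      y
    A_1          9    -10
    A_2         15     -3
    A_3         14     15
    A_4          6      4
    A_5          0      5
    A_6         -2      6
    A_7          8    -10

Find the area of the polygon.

189

Apply the shoelace formula: 2A = Σ (x_i·y_{i+1} − x_{i+1}·y_i), indices taken mod 7.
Σ = (123) + (267) + (-34) + (30) + (10) + (-28) + (10) = 378
Area = |Σ|/2 = 189.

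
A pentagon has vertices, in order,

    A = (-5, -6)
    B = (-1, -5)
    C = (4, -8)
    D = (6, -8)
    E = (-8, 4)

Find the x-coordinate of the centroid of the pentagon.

Apply the shoelace formula. First the cross-terms c_i = x_i·y_{i+1} − x_{i+1}·y_i:
  19, 28, 16, -40, 68  ⇒  2A = 91, A = 45.5.
Then Σ (x_i + x_{i+1})·c_i = -674, so x̄ = -674 / (6·45.5) = -674/273.

-674/273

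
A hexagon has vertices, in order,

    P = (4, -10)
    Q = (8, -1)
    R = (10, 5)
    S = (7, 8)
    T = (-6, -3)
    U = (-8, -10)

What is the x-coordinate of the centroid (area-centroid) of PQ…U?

Apply the shoelace formula. First the cross-terms c_i = x_i·y_{i+1} − x_{i+1}·y_i:
  76, 50, 45, 27, 36, 120  ⇒  2A = 354, A = 177.
Then Σ (x_i + x_{i+1})·c_i = 1620, so x̄ = 1620 / (6·177) = 90/59.

90/59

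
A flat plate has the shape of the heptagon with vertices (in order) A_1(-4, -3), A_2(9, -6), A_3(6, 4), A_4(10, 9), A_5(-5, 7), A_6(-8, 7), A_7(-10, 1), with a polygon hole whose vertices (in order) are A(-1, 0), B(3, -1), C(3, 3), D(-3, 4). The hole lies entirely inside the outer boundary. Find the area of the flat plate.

Outer boundary:
Apply the surveyor's formula: 2A = Σ (x_i·y_{i+1} − x_{i+1}·y_i), indices taken mod 7.
Σ = (51) + (72) + (14) + (115) + (21) + (62) + (34) = 369
Area = |Σ|/2 = 184.5.
Hole:
Apply Gauss's area formula: 2A = Σ (x_i·y_{i+1} − x_{i+1}·y_i), indices taken mod 4.
Σ = (1) + (12) + (21) + (4) = 38
Area = |Σ|/2 = 19.
Net area = 184.5 − 19 = 165.5.

165.5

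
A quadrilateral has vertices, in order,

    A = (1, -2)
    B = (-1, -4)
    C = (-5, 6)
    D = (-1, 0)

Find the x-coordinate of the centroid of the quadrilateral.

Apply the surveyor's formula. First the cross-terms c_i = x_i·y_{i+1} − x_{i+1}·y_i:
  -6, -26, 6, 2  ⇒  2A = -24, A = -12.
Then Σ (x_i + x_{i+1})·c_i = 120, so x̄ = 120 / (6·(-12)) = -5/3.

-5/3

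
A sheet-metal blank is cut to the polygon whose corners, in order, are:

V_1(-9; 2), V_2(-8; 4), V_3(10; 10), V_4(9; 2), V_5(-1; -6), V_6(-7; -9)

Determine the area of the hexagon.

195

Apply the surveyor's formula: 2A = Σ (x_i·y_{i+1} − x_{i+1}·y_i), indices taken mod 6.
V_1→V_2: (-9)(4) − (-8)(2) = -20
V_2→V_3: (-8)(10) − (10)(4) = -120
V_3→V_4: (10)(2) − (9)(10) = -70
V_4→V_5: (9)(-6) − (-1)(2) = -52
V_5→V_6: (-1)(-9) − (-7)(-6) = -33
V_6→V_1: (-7)(2) − (-9)(-9) = -95
Σ = -390
Area = |Σ|/2 = 195.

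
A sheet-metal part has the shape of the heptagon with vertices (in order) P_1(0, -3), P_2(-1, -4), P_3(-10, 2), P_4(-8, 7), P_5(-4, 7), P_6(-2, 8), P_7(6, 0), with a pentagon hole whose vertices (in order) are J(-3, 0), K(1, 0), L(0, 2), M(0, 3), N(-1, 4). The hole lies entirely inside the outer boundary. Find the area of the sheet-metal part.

97

Outer boundary:
Apply the surveyor's formula: 2A = Σ (x_i·y_{i+1} − x_{i+1}·y_i), indices taken mod 7.
P_1→P_2: (0)(-4) − (-1)(-3) = -3
P_2→P_3: (-1)(2) − (-10)(-4) = -42
P_3→P_4: (-10)(7) − (-8)(2) = -54
P_4→P_5: (-8)(7) − (-4)(7) = -28
P_5→P_6: (-4)(8) − (-2)(7) = -18
P_6→P_7: (-2)(0) − (6)(8) = -48
P_7→P_1: (6)(-3) − (0)(0) = -18
Σ = -211
Area = |Σ|/2 = 105.5.
Hole:
Σ = (0) + (2) + (0) + (3) + (12) = 17
Area = |Σ|/2 = 8.5.
Net area = 105.5 − 8.5 = 97.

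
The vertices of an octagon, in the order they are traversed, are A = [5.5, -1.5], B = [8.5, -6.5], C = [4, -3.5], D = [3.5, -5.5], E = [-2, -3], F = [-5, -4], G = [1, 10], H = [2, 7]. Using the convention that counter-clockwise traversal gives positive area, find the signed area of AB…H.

-82.75

Apply the shoelace formula: 2A = Σ (x_i·y_{i+1} − x_{i+1}·y_i), indices taken mod 8.
Σ = (-23) + (-3.75) + (-9.75) + (-21.5) + (-7) + (-46) + (-13) + (-41.5) = -165.5
Signed area = Σ/2 = -82.75 (negative ⇒ clockwise traversal).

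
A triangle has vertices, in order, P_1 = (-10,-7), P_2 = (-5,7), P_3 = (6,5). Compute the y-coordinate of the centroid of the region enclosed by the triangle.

Apply Gauss's area formula. First the cross-terms c_i = x_i·y_{i+1} − x_{i+1}·y_i:
  -105, -67, 8  ⇒  2A = -164, A = -82.
Then Σ (y_i + y_{i+1})·c_i = -820, so ȳ = -820 / (6·(-82)) = 5/3.

5/3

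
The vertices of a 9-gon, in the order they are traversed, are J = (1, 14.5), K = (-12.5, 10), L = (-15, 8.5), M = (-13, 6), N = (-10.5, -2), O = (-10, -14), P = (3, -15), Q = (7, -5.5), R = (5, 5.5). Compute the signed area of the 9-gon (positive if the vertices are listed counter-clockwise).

Apply the shoelace formula: 2A = Σ (x_i·y_{i+1} − x_{i+1}·y_i), indices taken mod 9.
Σ = (191.25) + (43.75) + (20.5) + (89) + (127) + (192) + (88.5) + (66) + (67) = 885
Signed area = Σ/2 = 442.5 (positive ⇒ counter-clockwise traversal).

442.5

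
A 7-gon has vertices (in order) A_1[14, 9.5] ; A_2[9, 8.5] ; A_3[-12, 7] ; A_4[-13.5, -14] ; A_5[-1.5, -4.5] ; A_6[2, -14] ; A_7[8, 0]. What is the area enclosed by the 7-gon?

Apply Gauss's area formula: 2A = Σ (x_i·y_{i+1} − x_{i+1}·y_i), indices taken mod 7.
A_1→A_2: (14)(8.5) − (9)(9.5) = 33.5
A_2→A_3: (9)(7) − (-12)(8.5) = 165
A_3→A_4: (-12)(-14) − (-13.5)(7) = 262.5
A_4→A_5: (-13.5)(-4.5) − (-1.5)(-14) = 39.75
A_5→A_6: (-1.5)(-14) − (2)(-4.5) = 30
A_6→A_7: (2)(0) − (8)(-14) = 112
A_7→A_1: (8)(9.5) − (14)(0) = 76
Σ = 718.75
Area = |Σ|/2 = 359.375.

359.375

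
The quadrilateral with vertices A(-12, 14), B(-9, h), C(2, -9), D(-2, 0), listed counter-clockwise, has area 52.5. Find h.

The doubled signed area Σ (x_i y_{i+1} − x_{i+1} y_i) is linear in h.
With h=0 it equals 161; the coefficient of h is -14 (from the two edges through B).
So -14·h + 161 = 2·52.5 = 105 ⇒ h = 4.

4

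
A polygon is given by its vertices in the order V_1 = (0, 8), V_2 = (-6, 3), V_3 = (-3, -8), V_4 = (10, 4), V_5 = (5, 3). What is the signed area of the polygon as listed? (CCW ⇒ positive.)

V_1→V_2: (0)(3) − (-6)(8) = 48
V_2→V_3: (-6)(-8) − (-3)(3) = 57
V_3→V_4: (-3)(4) − (10)(-8) = 68
V_4→V_5: (10)(3) − (5)(4) = 10
V_5→V_1: (5)(8) − (0)(3) = 40
Σ = 223
Signed area = Σ/2 = 111.5 (positive ⇒ counter-clockwise traversal).

111.5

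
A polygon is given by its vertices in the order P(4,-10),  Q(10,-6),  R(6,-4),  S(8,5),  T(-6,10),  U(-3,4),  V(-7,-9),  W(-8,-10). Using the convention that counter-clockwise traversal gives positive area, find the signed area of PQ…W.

Apply the shoelace (surveyor's) formula: 2A = Σ (x_i·y_{i+1} − x_{i+1}·y_i), indices taken mod 8.
P→Q: (4)(-6) − (10)(-10) = 76
Q→R: (10)(-4) − (6)(-6) = -4
R→S: (6)(5) − (8)(-4) = 62
S→T: (8)(10) − (-6)(5) = 110
T→U: (-6)(4) − (-3)(10) = 6
U→V: (-3)(-9) − (-7)(4) = 55
V→W: (-7)(-10) − (-8)(-9) = -2
W→P: (-8)(-10) − (4)(-10) = 120
Σ = 423
Signed area = Σ/2 = 211.5 (positive ⇒ counter-clockwise traversal).

211.5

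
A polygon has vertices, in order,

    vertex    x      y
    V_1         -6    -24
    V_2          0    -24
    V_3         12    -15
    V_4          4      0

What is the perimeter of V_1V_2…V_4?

64

|V_1V_2| = √((6)² + (0)²) = √36 = 6
|V_2V_3| = √((12)² + (9)²) = √225 = 15
|V_3V_4| = √((-8)² + (15)²) = √289 = 17
|V_4V_1| = √((-10)² + (-24)²) = √676 = 26
Perimeter = 6 + 15 + 17 + 26 = 64.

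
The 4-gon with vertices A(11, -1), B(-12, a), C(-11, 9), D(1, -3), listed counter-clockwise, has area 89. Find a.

11

Write out the shoelace sum; only the two edges meeting at B involve a:
2·Area = [(11·a − (-12)·(-1)) + ((-12)·9 − (-11)·a)] + 56
       = 22·a + -64 = 178
⇒ a = 11.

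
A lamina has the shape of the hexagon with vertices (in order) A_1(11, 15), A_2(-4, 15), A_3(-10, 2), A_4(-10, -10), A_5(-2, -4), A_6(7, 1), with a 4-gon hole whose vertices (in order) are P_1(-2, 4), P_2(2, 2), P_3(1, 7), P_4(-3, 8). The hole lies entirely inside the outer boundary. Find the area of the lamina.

Outer boundary:
Apply the shoelace (surveyor's) formula: 2A = Σ (x_i·y_{i+1} − x_{i+1}·y_i), indices taken mod 6.
Cross-terms: 225, 142, 120, 20, 26, 94  ⇒  Σ = 627
Area = |Σ|/2 = 313.5.
Hole:
Σ = (-12) + (12) + (29) + (4) = 33
Area = |Σ|/2 = 16.5.
Net area = 313.5 − 16.5 = 297.

297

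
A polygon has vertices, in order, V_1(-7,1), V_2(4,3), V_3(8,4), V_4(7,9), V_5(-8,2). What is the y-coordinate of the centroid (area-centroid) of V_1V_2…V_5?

Apply the shoelace (surveyor's) formula. First the cross-terms c_i = x_i·y_{i+1} − x_{i+1}·y_i:
  -25, -8, 44, 86, 6  ⇒  2A = 103, A = 51.5.
Then Σ (y_i + y_{i+1})·c_i = 1380, so ȳ = 1380 / (6·51.5) = 460/103.

460/103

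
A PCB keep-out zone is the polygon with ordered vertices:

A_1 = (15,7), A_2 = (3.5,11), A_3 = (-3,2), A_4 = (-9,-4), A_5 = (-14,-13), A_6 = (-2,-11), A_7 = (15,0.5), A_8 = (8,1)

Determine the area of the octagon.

307.75

Apply the surveyor's formula: 2A = Σ (x_i·y_{i+1} − x_{i+1}·y_i), indices taken mod 8.
A_1→A_2: (15)(11) − (3.5)(7) = 140.5
A_2→A_3: (3.5)(2) − (-3)(11) = 40
A_3→A_4: (-3)(-4) − (-9)(2) = 30
A_4→A_5: (-9)(-13) − (-14)(-4) = 61
A_5→A_6: (-14)(-11) − (-2)(-13) = 128
A_6→A_7: (-2)(0.5) − (15)(-11) = 164
A_7→A_8: (15)(1) − (8)(0.5) = 11
A_8→A_1: (8)(7) − (15)(1) = 41
Σ = 615.5
Area = |Σ|/2 = 307.75.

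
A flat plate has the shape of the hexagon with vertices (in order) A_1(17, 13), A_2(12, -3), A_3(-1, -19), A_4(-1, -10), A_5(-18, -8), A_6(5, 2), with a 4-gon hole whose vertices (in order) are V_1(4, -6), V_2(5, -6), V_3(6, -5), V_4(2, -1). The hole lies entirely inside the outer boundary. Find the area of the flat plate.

Outer boundary:
Apply the shoelace (surveyor's) formula: 2A = Σ (x_i·y_{i+1} − x_{i+1}·y_i), indices taken mod 6.
Cross-terms: -207, -231, -9, -172, 4, 31  ⇒  Σ = -584
Area = |Σ|/2 = 292.
Hole:
Apply the shoelace formula: 2A = Σ (x_i·y_{i+1} − x_{i+1}·y_i), indices taken mod 4.
V_1→V_2: (4)(-6) − (5)(-6) = 6
V_2→V_3: (5)(-5) − (6)(-6) = 11
V_3→V_4: (6)(-1) − (2)(-5) = 4
V_4→V_1: (2)(-6) − (4)(-1) = -8
Σ = 13
Area = |Σ|/2 = 6.5.
Net area = 292 − 6.5 = 285.5.

285.5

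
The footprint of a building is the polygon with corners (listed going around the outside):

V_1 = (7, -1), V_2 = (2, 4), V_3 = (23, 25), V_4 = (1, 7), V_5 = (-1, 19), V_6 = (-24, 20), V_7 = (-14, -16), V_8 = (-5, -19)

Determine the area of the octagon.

787

Apply the shoelace (surveyor's) formula: 2A = Σ (x_i·y_{i+1} − x_{i+1}·y_i), indices taken mod 8.
Σ = (30) + (-42) + (136) + (26) + (436) + (664) + (186) + (138) = 1574
Area = |Σ|/2 = 787.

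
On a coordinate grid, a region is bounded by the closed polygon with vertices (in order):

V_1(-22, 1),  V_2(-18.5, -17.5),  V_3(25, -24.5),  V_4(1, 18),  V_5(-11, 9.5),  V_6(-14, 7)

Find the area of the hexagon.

Apply Gauss's area formula: 2A = Σ (x_i·y_{i+1} − x_{i+1}·y_i), indices taken mod 6.
V_1→V_2: (-22)(-17.5) − (-18.5)(1) = 403.5
V_2→V_3: (-18.5)(-24.5) − (25)(-17.5) = 890.75
V_3→V_4: (25)(18) − (1)(-24.5) = 474.5
V_4→V_5: (1)(9.5) − (-11)(18) = 207.5
V_5→V_6: (-11)(7) − (-14)(9.5) = 56
V_6→V_1: (-14)(1) − (-22)(7) = 140
Σ = 2172.25
Area = |Σ|/2 = 1086.125.

1086.125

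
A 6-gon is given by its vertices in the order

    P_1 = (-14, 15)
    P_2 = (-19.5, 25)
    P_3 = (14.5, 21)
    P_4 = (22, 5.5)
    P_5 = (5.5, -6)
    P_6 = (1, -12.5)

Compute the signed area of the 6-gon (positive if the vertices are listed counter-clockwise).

-798.375

P_1→P_2: (-14)(25) − (-19.5)(15) = -57.5
P_2→P_3: (-19.5)(21) − (14.5)(25) = -772
P_3→P_4: (14.5)(5.5) − (22)(21) = -382.25
P_4→P_5: (22)(-6) − (5.5)(5.5) = -162.25
P_5→P_6: (5.5)(-12.5) − (1)(-6) = -62.75
P_6→P_1: (1)(15) − (-14)(-12.5) = -160
Σ = -1596.75
Signed area = Σ/2 = -798.375 (negative ⇒ clockwise traversal).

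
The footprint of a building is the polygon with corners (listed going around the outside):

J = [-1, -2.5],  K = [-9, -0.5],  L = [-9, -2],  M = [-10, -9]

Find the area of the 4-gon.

Cross-terms: -22, 13.5, 61, 16  ⇒  Σ = 68.5
Area = |Σ|/2 = 34.25.

34.25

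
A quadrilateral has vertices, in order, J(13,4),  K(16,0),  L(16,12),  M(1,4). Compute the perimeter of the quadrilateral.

|JK| = √((3)² + (-4)²) = √25 = 5
|KL| = √((0)² + (12)²) = √144 = 12
|LM| = √((-15)² + (-8)²) = √289 = 17
|MJ| = √((12)² + (0)²) = √144 = 12
Perimeter = 5 + 12 + 17 + 12 = 46.

46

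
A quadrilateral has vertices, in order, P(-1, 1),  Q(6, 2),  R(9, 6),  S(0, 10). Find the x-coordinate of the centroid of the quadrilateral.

Apply Gauss's area formula. First the cross-terms c_i = x_i·y_{i+1} − x_{i+1}·y_i:
  -8, 18, 90, 10  ⇒  2A = 110, A = 55.
Then Σ (x_i + x_{i+1})·c_i = 1030, so x̄ = 1030 / (6·55) = 103/33.

103/33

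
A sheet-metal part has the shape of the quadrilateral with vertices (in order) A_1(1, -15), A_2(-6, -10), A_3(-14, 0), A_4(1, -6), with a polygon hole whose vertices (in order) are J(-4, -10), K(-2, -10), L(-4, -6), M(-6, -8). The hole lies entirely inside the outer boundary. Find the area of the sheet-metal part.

74.5

Outer boundary:
Apply Gauss's area formula: 2A = Σ (x_i·y_{i+1} − x_{i+1}·y_i), indices taken mod 4.
Σ = (-100) + (-140) + (84) + (-9) = -165
Area = |Σ|/2 = 82.5.
Hole:
Apply the surveyor's formula: 2A = Σ (x_i·y_{i+1} − x_{i+1}·y_i), indices taken mod 4.
Cross-terms: 20, -28, -4, 28  ⇒  Σ = 16
Area = |Σ|/2 = 8.
Net area = 82.5 − 8 = 74.5.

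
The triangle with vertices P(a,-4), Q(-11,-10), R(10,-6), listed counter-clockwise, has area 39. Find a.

1

The doubled signed area Σ (x_i y_{i+1} − x_{i+1} y_i) is linear in a.
With a=0 it equals 82; the coefficient of a is -4 (from the two edges through P).
So -4·a + 82 = 2·39 = 78 ⇒ a = 1.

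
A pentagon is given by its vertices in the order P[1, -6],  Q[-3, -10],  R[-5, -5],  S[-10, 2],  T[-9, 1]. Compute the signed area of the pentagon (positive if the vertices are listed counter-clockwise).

P→Q: (1)(-10) − (-3)(-6) = -28
Q→R: (-3)(-5) − (-5)(-10) = -35
R→S: (-5)(2) − (-10)(-5) = -60
S→T: (-10)(1) − (-9)(2) = 8
T→P: (-9)(-6) − (1)(1) = 53
Σ = -62
Signed area = Σ/2 = -31 (negative ⇒ clockwise traversal).

-31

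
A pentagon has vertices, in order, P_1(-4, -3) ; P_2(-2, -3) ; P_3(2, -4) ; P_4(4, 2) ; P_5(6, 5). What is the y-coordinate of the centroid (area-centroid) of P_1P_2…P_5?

-0.76

Apply the surveyor's formula. First the cross-terms c_i = x_i·y_{i+1} − x_{i+1}·y_i:
  6, 14, 20, 8, 2  ⇒  2A = 50, A = 25.
Then Σ (y_i + y_{i+1})·c_i = -114, so ȳ = -114 / (6·25) = -0.76.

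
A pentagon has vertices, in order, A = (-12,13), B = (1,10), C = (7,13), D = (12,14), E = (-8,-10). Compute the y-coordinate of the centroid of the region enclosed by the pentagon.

83/18

Apply Gauss's area formula. First the cross-terms c_i = x_i·y_{i+1} − x_{i+1}·y_i:
  -133, -57, -58, -8, -224  ⇒  2A = -480, A = -240.
Then Σ (y_i + y_{i+1})·c_i = -6640, so ȳ = -6640 / (6·(-240)) = 83/18.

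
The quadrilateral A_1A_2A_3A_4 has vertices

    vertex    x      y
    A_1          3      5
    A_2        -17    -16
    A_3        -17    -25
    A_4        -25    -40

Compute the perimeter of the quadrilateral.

108

|A_1A_2| = √((-20)² + (-21)²) = √841 = 29
|A_2A_3| = √((0)² + (-9)²) = √81 = 9
|A_3A_4| = √((-8)² + (-15)²) = √289 = 17
|A_4A_1| = √((28)² + (45)²) = √2809 = 53
Perimeter = 29 + 9 + 17 + 53 = 108.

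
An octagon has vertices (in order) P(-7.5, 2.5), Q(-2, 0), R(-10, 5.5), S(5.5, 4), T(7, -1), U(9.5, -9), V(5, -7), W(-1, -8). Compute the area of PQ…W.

147.125

Σ = (5) + (-11) + (-70.25) + (-33.5) + (-53.5) + (-21.5) + (-47) + (-62.5) = -294.25
Area = |Σ|/2 = 147.125.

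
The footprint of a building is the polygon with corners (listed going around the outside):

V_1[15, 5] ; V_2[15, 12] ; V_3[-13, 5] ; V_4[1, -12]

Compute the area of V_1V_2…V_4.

Σ = (105) + (231) + (151) + (185) = 672
Area = |Σ|/2 = 336.

336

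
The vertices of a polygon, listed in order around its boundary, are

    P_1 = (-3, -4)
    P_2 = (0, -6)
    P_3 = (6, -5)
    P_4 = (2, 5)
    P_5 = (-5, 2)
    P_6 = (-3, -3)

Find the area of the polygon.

Apply the surveyor's formula: 2A = Σ (x_i·y_{i+1} − x_{i+1}·y_i), indices taken mod 6.
P_1→P_2: (-3)(-6) − (0)(-4) = 18
P_2→P_3: (0)(-5) − (6)(-6) = 36
P_3→P_4: (6)(5) − (2)(-5) = 40
P_4→P_5: (2)(2) − (-5)(5) = 29
P_5→P_6: (-5)(-3) − (-3)(2) = 21
P_6→P_1: (-3)(-4) − (-3)(-3) = 3
Σ = 147
Area = |Σ|/2 = 73.5.

73.5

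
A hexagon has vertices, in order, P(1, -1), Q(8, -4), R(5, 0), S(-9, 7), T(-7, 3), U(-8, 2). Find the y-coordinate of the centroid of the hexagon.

421/291

Apply Gauss's area formula. First the cross-terms c_i = x_i·y_{i+1} − x_{i+1}·y_i:
  4, 20, 35, 22, 10, 6  ⇒  2A = 97, A = 48.5.
Then Σ (y_i + y_{i+1})·c_i = 421, so ȳ = 421 / (6·48.5) = 421/291.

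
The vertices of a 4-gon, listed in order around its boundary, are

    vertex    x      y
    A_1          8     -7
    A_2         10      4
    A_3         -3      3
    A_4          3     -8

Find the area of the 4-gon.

101

Apply the shoelace (surveyor's) formula: 2A = Σ (x_i·y_{i+1} − x_{i+1}·y_i), indices taken mod 4.
Cross-terms: 102, 42, 15, 43  ⇒  Σ = 202
Area = |Σ|/2 = 101.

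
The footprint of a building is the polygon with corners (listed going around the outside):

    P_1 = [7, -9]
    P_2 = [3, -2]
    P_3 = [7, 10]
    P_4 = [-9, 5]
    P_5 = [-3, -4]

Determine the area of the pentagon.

144

Apply Gauss's area formula: 2A = Σ (x_i·y_{i+1} − x_{i+1}·y_i), indices taken mod 5.
P_1→P_2: (7)(-2) − (3)(-9) = 13
P_2→P_3: (3)(10) − (7)(-2) = 44
P_3→P_4: (7)(5) − (-9)(10) = 125
P_4→P_5: (-9)(-4) − (-3)(5) = 51
P_5→P_1: (-3)(-9) − (7)(-4) = 55
Σ = 288
Area = |Σ|/2 = 144.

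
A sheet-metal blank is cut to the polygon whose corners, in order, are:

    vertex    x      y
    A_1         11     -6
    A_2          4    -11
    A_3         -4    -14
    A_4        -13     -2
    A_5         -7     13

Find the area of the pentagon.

Apply Gauss's area formula: 2A = Σ (x_i·y_{i+1} − x_{i+1}·y_i), indices taken mod 5.
Σ = (-97) + (-100) + (-174) + (-183) + (-101) = -655
Area = |Σ|/2 = 327.5.

327.5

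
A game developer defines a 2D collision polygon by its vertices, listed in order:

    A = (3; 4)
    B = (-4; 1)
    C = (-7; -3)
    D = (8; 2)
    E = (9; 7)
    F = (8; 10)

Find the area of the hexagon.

Cross-terms: 19, 19, 10, 38, 34, 2  ⇒  Σ = 122
Area = |Σ|/2 = 61.

61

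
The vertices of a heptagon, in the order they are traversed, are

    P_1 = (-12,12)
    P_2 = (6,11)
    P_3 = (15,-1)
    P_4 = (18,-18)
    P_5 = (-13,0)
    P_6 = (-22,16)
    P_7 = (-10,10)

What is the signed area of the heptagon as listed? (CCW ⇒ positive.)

Apply the shoelace formula: 2A = Σ (x_i·y_{i+1} − x_{i+1}·y_i), indices taken mod 7.
P_1→P_2: (-12)(11) − (6)(12) = -204
P_2→P_3: (6)(-1) − (15)(11) = -171
P_3→P_4: (15)(-18) − (18)(-1) = -252
P_4→P_5: (18)(0) − (-13)(-18) = -234
P_5→P_6: (-13)(16) − (-22)(0) = -208
P_6→P_7: (-22)(10) − (-10)(16) = -60
P_7→P_1: (-10)(12) − (-12)(10) = 0
Σ = -1129
Signed area = Σ/2 = -564.5 (negative ⇒ clockwise traversal).

-564.5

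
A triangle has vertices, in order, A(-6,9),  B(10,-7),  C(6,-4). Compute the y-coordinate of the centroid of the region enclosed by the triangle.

-2/3

Apply Gauss's area formula. First the cross-terms c_i = x_i·y_{i+1} − x_{i+1}·y_i:
  -48, 2, 30  ⇒  2A = -16, A = -8.
Then Σ (y_i + y_{i+1})·c_i = 32, so ȳ = 32 / (6·(-8)) = -2/3.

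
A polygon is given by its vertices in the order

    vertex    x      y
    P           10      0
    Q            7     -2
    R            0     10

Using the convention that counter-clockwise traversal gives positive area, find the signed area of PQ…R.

Cross-terms: -20, 70, -100  ⇒  Σ = -50
Signed area = Σ/2 = -25 (negative ⇒ clockwise traversal).

-25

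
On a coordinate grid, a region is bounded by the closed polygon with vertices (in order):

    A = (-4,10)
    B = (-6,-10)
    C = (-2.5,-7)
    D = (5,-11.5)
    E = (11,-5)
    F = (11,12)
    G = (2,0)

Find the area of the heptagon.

232.625

Cross-terms: 100, 17, 63.75, 101.5, 187, -24, 20  ⇒  Σ = 465.25
Area = |Σ|/2 = 232.625.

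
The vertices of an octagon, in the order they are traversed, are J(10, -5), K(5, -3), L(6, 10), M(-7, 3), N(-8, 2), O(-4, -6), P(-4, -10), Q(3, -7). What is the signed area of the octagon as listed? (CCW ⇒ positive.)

J→K: (10)(-3) − (5)(-5) = -5
K→L: (5)(10) − (6)(-3) = 68
L→M: (6)(3) − (-7)(10) = 88
M→N: (-7)(2) − (-8)(3) = 10
N→O: (-8)(-6) − (-4)(2) = 56
O→P: (-4)(-10) − (-4)(-6) = 16
P→Q: (-4)(-7) − (3)(-10) = 58
Q→J: (3)(-5) − (10)(-7) = 55
Σ = 346
Signed area = Σ/2 = 173 (positive ⇒ counter-clockwise traversal).

173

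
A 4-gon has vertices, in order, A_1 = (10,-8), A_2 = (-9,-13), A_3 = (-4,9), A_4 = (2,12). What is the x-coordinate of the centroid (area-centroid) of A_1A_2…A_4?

Apply the shoelace (surveyor's) formula. First the cross-terms c_i = x_i·y_{i+1} − x_{i+1}·y_i:
  -202, -133, -66, -136  ⇒  2A = -537, A = -268.5.
Then Σ (x_i + x_{i+1})·c_i = 27, so x̄ = 27 / (6·(-268.5)) = -3/179.

-3/179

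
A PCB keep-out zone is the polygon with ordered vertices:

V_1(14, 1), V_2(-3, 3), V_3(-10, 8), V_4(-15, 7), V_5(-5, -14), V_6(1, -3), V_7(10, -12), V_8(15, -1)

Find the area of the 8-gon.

Apply Gauss's area formula: 2A = Σ (x_i·y_{i+1} − x_{i+1}·y_i), indices taken mod 8.
V_1→V_2: (14)(3) − (-3)(1) = 45
V_2→V_3: (-3)(8) − (-10)(3) = 6
V_3→V_4: (-10)(7) − (-15)(8) = 50
V_4→V_5: (-15)(-14) − (-5)(7) = 245
V_5→V_6: (-5)(-3) − (1)(-14) = 29
V_6→V_7: (1)(-12) − (10)(-3) = 18
V_7→V_8: (10)(-1) − (15)(-12) = 170
V_8→V_1: (15)(1) − (14)(-1) = 29
Σ = 592
Area = |Σ|/2 = 296.

296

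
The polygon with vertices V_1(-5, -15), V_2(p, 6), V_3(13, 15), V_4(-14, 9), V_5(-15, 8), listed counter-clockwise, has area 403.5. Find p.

10

The doubled signed area Σ (x_i y_{i+1} − x_{i+1} y_i) is linear in p.
With p=0 it equals 507; the coefficient of p is 30 (from the two edges through V_2).
So 30·p + 507 = 2·403.5 = 807 ⇒ p = 10.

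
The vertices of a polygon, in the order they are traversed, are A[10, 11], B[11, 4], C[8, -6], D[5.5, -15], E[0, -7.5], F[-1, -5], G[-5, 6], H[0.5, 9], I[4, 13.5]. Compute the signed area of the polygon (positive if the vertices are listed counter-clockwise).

-257

Apply the shoelace formula: 2A = Σ (x_i·y_{i+1} − x_{i+1}·y_i), indices taken mod 9.
Σ = (-81) + (-98) + (-87) + (-41.25) + (-7.5) + (-31) + (-48) + (-29.25) + (-91) = -514
Signed area = Σ/2 = -257 (negative ⇒ clockwise traversal).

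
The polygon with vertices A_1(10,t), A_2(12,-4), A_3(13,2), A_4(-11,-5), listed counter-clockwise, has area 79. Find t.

Write out the shoelace sum; only the two edges meeting at A_1 involve t:
2·Area = [((-11)·t − 10·(-5)) + (10·(-4) − 12·t)] + 33
       = -23·t + 43 = 158
⇒ t = -5.

-5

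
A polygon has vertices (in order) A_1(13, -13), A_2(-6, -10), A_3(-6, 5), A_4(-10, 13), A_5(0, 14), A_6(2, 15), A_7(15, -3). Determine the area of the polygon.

440.5

Apply Gauss's area formula: 2A = Σ (x_i·y_{i+1} − x_{i+1}·y_i), indices taken mod 7.
Σ = (-208) + (-90) + (-28) + (-140) + (-28) + (-231) + (-156) = -881
Area = |Σ|/2 = 440.5.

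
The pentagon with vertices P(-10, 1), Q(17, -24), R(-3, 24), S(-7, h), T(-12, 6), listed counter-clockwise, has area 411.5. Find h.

Write out the shoelace sum; only the two edges meeting at S involve h:
2·Area = [((-3)·h − (-7)·24) + ((-7)·6 − (-12)·h)] + 607
       = 9·h + 733 = 823
⇒ h = 10.

10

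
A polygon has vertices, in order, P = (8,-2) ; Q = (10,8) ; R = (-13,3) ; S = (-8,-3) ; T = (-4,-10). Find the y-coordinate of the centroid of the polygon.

Apply the shoelace (surveyor's) formula. First the cross-terms c_i = x_i·y_{i+1} − x_{i+1}·y_i:
  84, 134, 63, 68, 88  ⇒  2A = 437, A = 218.5.
Then Σ (y_i + y_{i+1})·c_i = 38, so ȳ = 38 / (6·218.5) = 2/69.

2/69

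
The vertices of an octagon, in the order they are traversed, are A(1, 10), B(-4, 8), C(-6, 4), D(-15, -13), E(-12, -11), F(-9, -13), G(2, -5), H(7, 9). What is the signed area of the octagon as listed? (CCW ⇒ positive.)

Apply the shoelace (surveyor's) formula: 2A = Σ (x_i·y_{i+1} − x_{i+1}·y_i), indices taken mod 8.
Cross-terms: 48, 32, 138, 9, 57, 71, 53, 61  ⇒  Σ = 469
Signed area = Σ/2 = 234.5 (positive ⇒ counter-clockwise traversal).

234.5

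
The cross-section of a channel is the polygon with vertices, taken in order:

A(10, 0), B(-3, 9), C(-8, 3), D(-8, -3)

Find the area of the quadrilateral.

Apply Gauss's area formula: 2A = Σ (x_i·y_{i+1} − x_{i+1}·y_i), indices taken mod 4.
A→B: (10)(9) − (-3)(0) = 90
B→C: (-3)(3) − (-8)(9) = 63
C→D: (-8)(-3) − (-8)(3) = 48
D→A: (-8)(0) − (10)(-3) = 30
Σ = 231
Area = |Σ|/2 = 115.5.

115.5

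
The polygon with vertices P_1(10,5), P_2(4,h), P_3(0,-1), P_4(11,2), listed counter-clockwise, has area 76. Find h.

13

The doubled signed area Σ (x_i y_{i+1} − x_{i+1} y_i) is linear in h.
With h=0 it equals 22; the coefficient of h is 10 (from the two edges through P_2).
So 10·h + 22 = 2·76 = 152 ⇒ h = 13.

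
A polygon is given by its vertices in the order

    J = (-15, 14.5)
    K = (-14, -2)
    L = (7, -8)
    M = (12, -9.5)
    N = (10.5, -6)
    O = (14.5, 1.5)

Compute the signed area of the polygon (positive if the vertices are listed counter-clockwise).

Apply Gauss's area formula: 2A = Σ (x_i·y_{i+1} − x_{i+1}·y_i), indices taken mod 6.
Σ = (233) + (126) + (29.5) + (27.75) + (102.75) + (232.75) = 751.75
Signed area = Σ/2 = 375.875 (positive ⇒ counter-clockwise traversal).

375.875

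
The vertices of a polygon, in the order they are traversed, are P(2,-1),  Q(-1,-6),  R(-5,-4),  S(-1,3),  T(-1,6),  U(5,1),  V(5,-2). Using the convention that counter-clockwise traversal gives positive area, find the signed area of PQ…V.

-54

Σ = (-13) + (-26) + (-19) + (-3) + (-31) + (-15) + (-1) = -108
Signed area = Σ/2 = -54 (negative ⇒ clockwise traversal).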